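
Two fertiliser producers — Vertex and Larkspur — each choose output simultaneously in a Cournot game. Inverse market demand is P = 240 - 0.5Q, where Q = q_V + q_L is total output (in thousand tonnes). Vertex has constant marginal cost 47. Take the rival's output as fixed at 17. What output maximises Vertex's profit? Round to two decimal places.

With the rival's output fixed at 17, Vertex's profit is π_V = (240 - (1/2)·17 - (1/2)q_V)q_V - (47q_V) = (463/2 - (1/2)q_V)q_V - (47q_V).
∂π_V/∂q_V = 369/2 - q_V = 0, so q_V = 369/2.

184.50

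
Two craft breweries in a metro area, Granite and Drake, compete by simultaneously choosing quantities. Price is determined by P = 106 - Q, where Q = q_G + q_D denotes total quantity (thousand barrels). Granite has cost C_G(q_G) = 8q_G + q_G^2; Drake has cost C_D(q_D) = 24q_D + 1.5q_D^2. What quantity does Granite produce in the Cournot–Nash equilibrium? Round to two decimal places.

Granite's profit: π_G = (106 - Q)q_G - (8q_G + q_G²). Setting ∂π_G/∂q_G = 0: 98 - 4q_G - (q_D) = 0.
Drake's first-order condition: 82 - 5q_D - (q_G) = 0.
So q_G = (98 - q_D)/4 and q_D = (82 - q_G)/5.
Solving the pair: q_G = 408/19, q_D = 230/19.

21.47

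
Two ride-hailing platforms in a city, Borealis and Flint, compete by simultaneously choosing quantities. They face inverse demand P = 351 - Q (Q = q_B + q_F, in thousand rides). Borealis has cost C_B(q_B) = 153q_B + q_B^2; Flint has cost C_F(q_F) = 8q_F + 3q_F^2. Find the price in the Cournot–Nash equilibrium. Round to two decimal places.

Borealis's profit: π_B = (351 - Q)q_B - (153q_B + q_B²). Setting ∂π_B/∂q_B = 0: 198 - 4q_B - (q_F) = 0.
Flint's first-order condition: 343 - 8q_F - (q_B) = 0.
Rearranging gives the reaction functions q_B = (198 - q_F)/4 and q_F = (343 - q_B)/8.
Solving the pair: q_B = 1241/31, q_F = 1174/31.
Total output Q = 77.9032, so price P = 351 - 77.9032 = 273.0968.

273.10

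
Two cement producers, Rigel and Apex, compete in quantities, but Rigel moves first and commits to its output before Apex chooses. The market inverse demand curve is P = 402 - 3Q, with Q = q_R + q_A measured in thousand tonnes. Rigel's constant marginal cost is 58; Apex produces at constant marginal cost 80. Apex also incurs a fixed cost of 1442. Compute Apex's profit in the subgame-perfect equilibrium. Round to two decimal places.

168.08

Solve by backward induction. Given q_R, the follower Apex maximises π_A = (402 - 3q_R - 3q_A)q_A - 80q_A.
Follower FOC: 322 - 3q_R - 6q_A = 0, so q_A(q_R) = (322 - 3q_R)/6.
The leader anticipates this reaction. Substituting into P = 402 - 3Q gives P = 241 - (3/2)q_R, so π_R = (241 - (3/2)q_R)q_R - 58q_R.
The leader's first-order condition 183 - 3q_R = 0 yields q_R = 61.
Then q_A = (322 - 3·61)/6 = 139/6.
Price P = 402 - 3·(505/6) = 299/2.
Apex's profit: (299/2 - 80)·(139/6) - 1442 = 168.0833.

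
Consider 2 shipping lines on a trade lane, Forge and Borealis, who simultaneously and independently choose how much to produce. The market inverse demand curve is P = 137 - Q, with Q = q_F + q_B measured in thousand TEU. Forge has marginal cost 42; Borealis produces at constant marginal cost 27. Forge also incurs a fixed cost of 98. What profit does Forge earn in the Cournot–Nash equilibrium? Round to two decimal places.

613.11

Forge's profit: π_F = (137 - Q)q_F - (42q_F). Setting ∂π_F/∂q_F = 0: 95 - 2q_F - (q_B) = 0.
Borealis's profit: π_B = (137 - Q)q_B - (27q_B). Setting ∂π_B/∂q_B = 0: 110 - 2q_B - (q_F) = 0.
So q_F = (95 - q_B)/2 and q_B = (110 - q_F)/2.
Solving the pair: q_F = 80/3, q_B = 125/3.
Price P = 137 - 205/3 = 206/3.
Forge's profit: (206/3 - 42)·(80/3) - 98 = 613.1111.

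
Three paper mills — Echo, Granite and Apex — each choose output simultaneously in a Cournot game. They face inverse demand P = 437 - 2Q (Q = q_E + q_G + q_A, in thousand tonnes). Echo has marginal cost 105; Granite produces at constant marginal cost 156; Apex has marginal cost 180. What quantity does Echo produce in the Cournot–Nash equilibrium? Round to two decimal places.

57.25

Echo's profit: π_E = (437 - 2Q)q_E - (105q_E). Setting ∂π_E/∂q_E = 0: 332 - 4q_E - 2(q_G + q_A) = 0.
Granite's profit: π_G = (437 - 2Q)q_G - (156q_G). Setting ∂π_G/∂q_G = 0: 281 - 4q_G - 2(q_E + q_A) = 0.
Apex's profit: π_A = (437 - 2Q)q_A - (180q_A). Setting ∂π_A/∂q_A = 0: 257 - 4q_A - 2(q_E + q_G) = 0.
Adding the 3 first-order conditions: 870 − 8Q = 0, so Q = 435/4.
Back-substituting: q_E = (332 − 435/2)/2 = 229/4, q_G = (281 − 435/2)/2 = 127/4, q_A = (257 − 435/2)/2 = 79/4.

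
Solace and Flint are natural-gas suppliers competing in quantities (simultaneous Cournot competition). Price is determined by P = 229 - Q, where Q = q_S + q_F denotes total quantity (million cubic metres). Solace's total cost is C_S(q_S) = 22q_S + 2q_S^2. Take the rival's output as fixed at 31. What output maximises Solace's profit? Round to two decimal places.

29.33

With the rival's output fixed at 31, Solace's profit is π_S = (229 - 31 - q_S)q_S - (22q_S + 2q_S²) = (198 - q_S)q_S - (22q_S + 2q_S²).
∂π_S/∂q_S = 176 - 6q_S = 0, so q_S = 88/3.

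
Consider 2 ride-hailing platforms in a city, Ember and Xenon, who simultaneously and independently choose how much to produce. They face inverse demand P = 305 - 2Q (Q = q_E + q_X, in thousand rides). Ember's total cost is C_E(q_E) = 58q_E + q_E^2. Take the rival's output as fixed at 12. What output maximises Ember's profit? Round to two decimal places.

37.17

With the rival's output fixed at 12, Ember's profit is π_E = (305 - 2·12 - 2q_E)q_E - (58q_E + q_E²) = (281 - 2q_E)q_E - (58q_E + q_E²).
∂π_E/∂q_E = 223 - 6q_E = 0, so q_E = 223/6.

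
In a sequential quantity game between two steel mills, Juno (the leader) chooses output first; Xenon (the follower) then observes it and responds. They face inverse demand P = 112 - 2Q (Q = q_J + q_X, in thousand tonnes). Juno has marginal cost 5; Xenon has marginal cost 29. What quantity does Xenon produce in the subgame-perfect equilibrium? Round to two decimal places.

4.38

Solve by backward induction. Given q_J, the follower Xenon maximises π_X = (112 - 2q_J - 2q_X)q_X - 29q_X.
∂π_X/∂q_X = 83 - 2q_J - 4q_X = 0 gives the reaction function q_X = (83 - 2q_J)/4.
The leader anticipates this reaction. Substituting into P = 112 - 2Q gives P = 141/2 - q_J, so π_J = (141/2 - q_J)q_J - 5q_J.
Leader FOC: 131/2 - 2q_J = 0, so q_J = 131/4.
Then q_X = (83 - 2·(131/4))/4 = 35/8.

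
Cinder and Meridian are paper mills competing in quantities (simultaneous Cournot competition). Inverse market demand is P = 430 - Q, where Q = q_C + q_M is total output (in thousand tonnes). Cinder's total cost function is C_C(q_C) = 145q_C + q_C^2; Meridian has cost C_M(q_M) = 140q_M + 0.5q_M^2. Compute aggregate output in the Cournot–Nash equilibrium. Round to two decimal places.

130.91

Cinder's profit: π_C = (430 - Q)q_C - (145q_C + q_C²). Setting ∂π_C/∂q_C = 0: 285 - 4q_C - (q_M) = 0.
Meridian's first-order condition: 290 - 3q_M - (q_C) = 0.
Best responses: q_C = (285 - q_M)/4, q_M = (290 - q_C)/3.
Substituting one into the other gives q_C = 565/11 and q_M = 875/11.
Total output Q = 565/11 + 875/11 = 1440/11.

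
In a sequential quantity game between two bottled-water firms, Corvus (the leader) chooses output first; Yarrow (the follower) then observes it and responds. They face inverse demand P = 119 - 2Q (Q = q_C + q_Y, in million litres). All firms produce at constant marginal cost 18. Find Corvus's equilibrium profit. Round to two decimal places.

637.56

Solve by backward induction. Given q_C, the follower Yarrow maximises π_Y = (119 - 2q_C - 2q_Y)q_Y - 18q_Y.
∂π_Y/∂q_Y = 101 - 2q_C - 4q_Y = 0 gives the reaction function q_Y = (101 - 2q_C)/4.
Corvus substitutes q_Y(q_C) into its own profit: π_C = q_C(119 - 2q_C - (101 - 2q_C)/2) - 18q_C = (137/2 - q_C)q_C - 18q_C.
Maximising: ∂π_C/∂q_C = 101/2 - 2q_C = 0, giving q_C = 101/4.
Then q_Y = (101 - 2·(101/4))/4 = 101/8.
Price P = 119 - 2·(303/8) = 173/4.
Corvus's profit: (173/4 - 18)·(101/4) = 637.5625.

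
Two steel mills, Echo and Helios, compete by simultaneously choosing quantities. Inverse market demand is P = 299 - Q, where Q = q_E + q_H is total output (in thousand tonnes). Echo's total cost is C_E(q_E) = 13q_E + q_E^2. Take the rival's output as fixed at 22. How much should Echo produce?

66

With the rival's output fixed at 22, Echo's profit is π_E = (299 - 22 - q_E)q_E - (13q_E + q_E²) = (277 - q_E)q_E - (13q_E + q_E²).
∂π_E/∂q_E = 264 - 4q_E = 0, so q_E = 66.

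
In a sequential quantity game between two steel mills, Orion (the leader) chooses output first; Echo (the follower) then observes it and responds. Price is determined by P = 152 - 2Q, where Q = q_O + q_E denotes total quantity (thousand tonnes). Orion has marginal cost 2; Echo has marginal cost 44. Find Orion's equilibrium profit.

The follower Echo best-responds to any q_O: π_E = (152 - 2Q)q_E - 44q_E.
Setting the follower's marginal profit to zero, 108 - 2q_O - 4q_E = 0, i.e. q_E = (108 - 2q_O)/4.
Orion substitutes q_E(q_O) into its own profit: π_O = q_O(152 - 2q_O - (108 - 2q_O)/2) - 2q_O = (98 - q_O)q_O - 2q_O.
The leader's first-order condition 96 - 2q_O = 0 yields q_O = 48.
Then q_E = (108 - 2·48)/4 = 3.
Price P = 152 - 2·51 = 50.
Orion's profit: (50 - 2)·48 = 2304.

2304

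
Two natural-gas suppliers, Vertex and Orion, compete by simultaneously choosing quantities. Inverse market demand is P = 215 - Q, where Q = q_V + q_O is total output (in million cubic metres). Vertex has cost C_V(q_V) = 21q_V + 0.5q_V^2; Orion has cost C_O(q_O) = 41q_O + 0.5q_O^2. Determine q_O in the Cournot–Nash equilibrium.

41

Vertex's profit: π_V = (215 - Q)q_V - (21q_V + (1/2)q_V²). Setting ∂π_V/∂q_V = 0: 194 - 3q_V - (q_O) = 0.
Orion's profit: π_O = (215 - Q)q_O - (41q_O + (1/2)q_O²). Setting ∂π_O/∂q_O = 0: 174 - 3q_O - (q_V) = 0.
Rearranging gives the reaction functions q_V = (194 - q_O)/3 and q_O = (174 - q_V)/3.
Solving the pair: q_V = 51, q_O = 41.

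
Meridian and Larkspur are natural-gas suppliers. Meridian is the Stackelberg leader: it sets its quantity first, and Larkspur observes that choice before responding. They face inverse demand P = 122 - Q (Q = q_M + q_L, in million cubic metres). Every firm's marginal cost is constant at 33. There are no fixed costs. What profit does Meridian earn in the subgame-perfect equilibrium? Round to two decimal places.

990.13

Solve by backward induction. Given q_M, the follower Larkspur maximises π_L = (122 - q_M - q_L)q_L - 33q_L.
∂π_L/∂q_L = 89 - q_M - 2q_L = 0 gives the reaction function q_L = (89 - q_M)/2.
Meridian substitutes q_L(q_M) into its own profit: π_M = q_M(122 - q_M - (89 - q_M)/2) - 33q_M = (155/2 - (1/2)q_M)q_M - 33q_M.
Leader FOC: 89/2 - q_M = 0, so q_M = 89/2.
Then q_L = (89 - 89/2)/2 = 89/4.
Price P = 122 - 267/4 = 221/4.
Meridian's profit: (221/4 - 33)·(89/2) = 990.1250.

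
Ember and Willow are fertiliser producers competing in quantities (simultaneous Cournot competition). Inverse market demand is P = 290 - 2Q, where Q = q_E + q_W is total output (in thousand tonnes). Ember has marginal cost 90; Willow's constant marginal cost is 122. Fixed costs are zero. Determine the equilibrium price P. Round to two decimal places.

167.33

Ember's profit: π_E = (290 - 2Q)q_E - (90q_E). Setting ∂π_E/∂q_E = 0: 200 - 4q_E - 2(q_W) = 0.
Willow's profit: π_W = (290 - 2Q)q_W - (122q_W). Setting ∂π_W/∂q_W = 0: 168 - 4q_W - 2(q_E) = 0.
So q_E = (200 - 2q_W)/4 and q_W = (168 - 2q_E)/4.
Substituting one into the other gives q_E = 116/3 and q_W = 68/3.
Total output Q = 184/3, so price P = 290 - 2·(184/3) = 502/3.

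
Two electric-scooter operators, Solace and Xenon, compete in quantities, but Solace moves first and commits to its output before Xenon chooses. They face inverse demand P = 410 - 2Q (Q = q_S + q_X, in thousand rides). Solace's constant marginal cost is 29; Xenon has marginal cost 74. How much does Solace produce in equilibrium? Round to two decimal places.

The follower Xenon best-responds to any q_S: π_X = (410 - 2Q)q_X - 74q_X.
Setting the follower's marginal profit to zero, 336 - 2q_S - 4q_X = 0, i.e. q_X = (336 - 2q_S)/4.
Solace substitutes q_X(q_S) into its own profit: π_S = q_S(410 - 2q_S - (336 - 2q_S)/2) - 29q_S = (242 - q_S)q_S - 29q_S.
Leader FOC: 213 - 2q_S = 0, so q_S = 213/2.
Then q_X = (336 - 2·(213/2))/4 = 123/4.

106.50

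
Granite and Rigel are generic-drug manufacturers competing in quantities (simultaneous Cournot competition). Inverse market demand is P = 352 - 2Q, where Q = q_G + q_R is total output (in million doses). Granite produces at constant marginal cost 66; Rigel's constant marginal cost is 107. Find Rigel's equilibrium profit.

Granite's profit: π_G = (352 - 2Q)q_G - (66q_G). Setting ∂π_G/∂q_G = 0: 286 - 4q_G - 2(q_R) = 0.
Rigel's profit: π_R = (352 - 2Q)q_R - (107q_R). Setting ∂π_R/∂q_R = 0: 245 - 4q_R - 2(q_G) = 0.
Rearranging gives the reaction functions q_G = (286 - 2q_R)/4 and q_R = (245 - 2q_G)/4.
Substituting one into the other gives q_G = 109/2 and q_R = 34.
Price P = 352 - 2·(177/2) = 175.
Rigel's profit: (175 - 107)·34 = 2312.

2312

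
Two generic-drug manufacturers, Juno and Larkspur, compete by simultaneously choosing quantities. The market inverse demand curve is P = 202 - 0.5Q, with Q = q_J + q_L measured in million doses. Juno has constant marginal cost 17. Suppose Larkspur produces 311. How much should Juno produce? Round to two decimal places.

With the rival's output fixed at 311, Juno's profit is π_J = (202 - (1/2)·311 - (1/2)q_J)q_J - (17q_J) = (93/2 - (1/2)q_J)q_J - (17q_J).
∂π_J/∂q_J = 59/2 - q_J = 0, so q_J = 59/2.

29.50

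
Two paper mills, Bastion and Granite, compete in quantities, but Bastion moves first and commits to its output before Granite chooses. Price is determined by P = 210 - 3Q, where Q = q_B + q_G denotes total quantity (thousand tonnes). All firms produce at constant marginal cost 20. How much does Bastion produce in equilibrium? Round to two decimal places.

31.67

Solve by backward induction. Given q_B, the follower Granite maximises π_G = (210 - 3q_B - 3q_G)q_G - 20q_G.
∂π_G/∂q_G = 190 - 3q_B - 6q_G = 0 gives the reaction function q_G = (190 - 3q_B)/6.
The leader anticipates this reaction. Substituting into P = 210 - 3Q gives P = 115 - (3/2)q_B, so π_B = (115 - (3/2)q_B)q_B - 20q_B.
Maximising: ∂π_B/∂q_B = 95 - 3q_B = 0, giving q_B = 95/3.
Then q_G = (190 - 3·(95/3))/6 = 95/6.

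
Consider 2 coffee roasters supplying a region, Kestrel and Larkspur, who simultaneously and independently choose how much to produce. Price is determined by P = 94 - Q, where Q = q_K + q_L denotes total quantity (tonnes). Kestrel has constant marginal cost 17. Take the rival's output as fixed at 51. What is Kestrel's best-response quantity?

13

With the rival's output fixed at 51, Kestrel's profit is π_K = (94 - 51 - q_K)q_K - (17q_K) = (43 - q_K)q_K - (17q_K).
∂π_K/∂q_K = 26 - 2q_K = 0, so q_K = 13.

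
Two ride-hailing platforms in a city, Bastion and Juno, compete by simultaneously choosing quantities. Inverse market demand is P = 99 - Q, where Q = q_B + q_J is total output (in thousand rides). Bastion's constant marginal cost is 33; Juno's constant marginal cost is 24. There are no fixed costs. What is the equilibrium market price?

52

Bastion's profit: π_B = (99 - Q)q_B - (33q_B). Setting ∂π_B/∂q_B = 0: 66 - 2q_B - (q_J) = 0.
Juno's first-order condition: 75 - 2q_J - (q_B) = 0.
Rearranging gives the reaction functions q_B = (66 - q_J)/2 and q_J = (75 - q_B)/2.
Substituting one into the other gives q_B = 19 and q_J = 28.
Total output Q = 47, so price P = 99 - 47 = 52.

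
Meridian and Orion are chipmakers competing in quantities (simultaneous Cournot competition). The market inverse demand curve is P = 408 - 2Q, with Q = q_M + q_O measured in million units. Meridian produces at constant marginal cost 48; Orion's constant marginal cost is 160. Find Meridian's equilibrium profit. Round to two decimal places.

12376.89

Meridian's profit: π_M = (408 - 2Q)q_M - (48q_M). Setting ∂π_M/∂q_M = 0: 360 - 4q_M - 2(q_O) = 0.
Orion's profit: π_O = (408 - 2Q)q_O - (160q_O). Setting ∂π_O/∂q_O = 0: 248 - 4q_O - 2(q_M) = 0.
Best responses: q_M = (360 - 2q_O)/4, q_O = (248 - 2q_M)/4.
Substituting one into the other gives q_M = 236/3 and q_O = 68/3.
Price P = 408 - 2·(304/3) = 616/3.
Meridian's profit: (616/3 - 48)·(236/3) = 12376.8889.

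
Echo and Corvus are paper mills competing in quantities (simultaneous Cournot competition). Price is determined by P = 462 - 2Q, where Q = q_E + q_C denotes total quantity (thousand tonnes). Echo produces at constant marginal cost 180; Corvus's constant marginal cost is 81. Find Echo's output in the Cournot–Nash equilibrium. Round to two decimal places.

30.50

Echo's profit: π_E = (462 - 2Q)q_E - (180q_E). Setting ∂π_E/∂q_E = 0: 282 - 4q_E - 2(q_C) = 0.
Corvus's first-order condition: 381 - 4q_C - 2(q_E) = 0.
Rearranging gives the reaction functions q_E = (282 - 2q_C)/4 and q_C = (381 - 2q_E)/4.
Substituting one into the other gives q_E = 61/2 and q_C = 80.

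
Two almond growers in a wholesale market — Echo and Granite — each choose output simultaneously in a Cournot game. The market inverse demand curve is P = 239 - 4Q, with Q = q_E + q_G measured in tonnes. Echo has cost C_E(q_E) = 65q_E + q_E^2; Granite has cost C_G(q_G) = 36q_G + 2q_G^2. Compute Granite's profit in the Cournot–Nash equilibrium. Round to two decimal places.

Echo's profit: π_E = (239 - 4Q)q_E - (65q_E + q_E²). Setting ∂π_E/∂q_E = 0: 174 - 10q_E - 4(q_G) = 0.
Granite's first-order condition: 203 - 12q_G - 4(q_E) = 0.
So q_E = (174 - 4q_G)/10 and q_G = (203 - 4q_E)/12.
Substituting one into the other gives q_E = 319/26 and q_G = 667/52.
Price P = 239 - 4·(1305/52) = 1802/13.
Granite's profit: (1802/13)·(667/52) - 36·(667/52) - 2(667/52)² = 987.1797.

987.18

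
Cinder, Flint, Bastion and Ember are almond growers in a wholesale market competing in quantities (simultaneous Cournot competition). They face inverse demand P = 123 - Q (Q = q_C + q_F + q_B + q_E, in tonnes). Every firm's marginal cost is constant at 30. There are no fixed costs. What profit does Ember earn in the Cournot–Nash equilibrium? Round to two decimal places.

A representative firm's profit is π_i = q_i(123 - Q) - 30q_i.
First-order condition (treating rivals' output as given): 93 - 2q_i - Σ_{j≠i} q_j = 0.
With identical firms every q_j equals q_i, so Σ_{j≠i} q_j = 3q_i and 93 = 5q_i, giving q_i = 93/5.
Price P = 123 - 372/5 = 243/5.
Ember's profit: (243/5 - 30)·(93/5) = 345.9600.

345.96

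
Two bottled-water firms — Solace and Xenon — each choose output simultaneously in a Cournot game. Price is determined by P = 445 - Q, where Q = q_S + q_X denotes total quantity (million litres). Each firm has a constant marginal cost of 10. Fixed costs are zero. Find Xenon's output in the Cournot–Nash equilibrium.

145

Each firm earns π_i = (445 - Q)q_i - 10q_i.
First-order condition (treating rivals' output as given): 435 - 2q_i - q_j = 0.
With identical firms every q_j equals q_i, so q_j = q_i and 435 = 3q_i, giving q_i = 145.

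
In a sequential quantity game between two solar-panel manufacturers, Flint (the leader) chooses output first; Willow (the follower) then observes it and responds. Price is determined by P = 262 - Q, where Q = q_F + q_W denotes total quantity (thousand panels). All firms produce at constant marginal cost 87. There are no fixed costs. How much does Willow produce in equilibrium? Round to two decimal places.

The follower Willow best-responds to any q_F: π_W = (262 - Q)q_W - 87q_W.
∂π_W/∂q_W = 175 - q_F - 2q_W = 0 gives the reaction function q_W = (175 - q_F)/2.
Flint substitutes q_W(q_F) into its own profit: π_F = q_F(262 - q_F - (175 - q_F)/2) - 87q_F = (349/2 - (1/2)q_F)q_F - 87q_F.
Leader FOC: 175/2 - q_F = 0, so q_F = 175/2.
Then q_W = (175 - 175/2)/2 = 175/4.

43.75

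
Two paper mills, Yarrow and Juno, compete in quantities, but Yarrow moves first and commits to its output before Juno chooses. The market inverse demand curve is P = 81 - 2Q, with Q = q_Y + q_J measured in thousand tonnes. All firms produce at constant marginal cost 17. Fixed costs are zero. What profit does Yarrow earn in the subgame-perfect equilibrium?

The follower Juno best-responds to any q_Y: π_J = (81 - 2Q)q_J - 17q_J.
∂π_J/∂q_J = 64 - 2q_Y - 4q_J = 0 gives the reaction function q_J = (64 - 2q_Y)/4.
Yarrow substitutes q_J(q_Y) into its own profit: π_Y = q_Y(81 - 2q_Y - (64 - 2q_Y)/2) - 17q_Y = (49 - q_Y)q_Y - 17q_Y.
Leader FOC: 32 - 2q_Y = 0, so q_Y = 16.
Then q_J = (64 - 2·16)/4 = 8.
Price P = 81 - 2·24 = 33.
Yarrow's profit: (33 - 17)·16 = 256.

256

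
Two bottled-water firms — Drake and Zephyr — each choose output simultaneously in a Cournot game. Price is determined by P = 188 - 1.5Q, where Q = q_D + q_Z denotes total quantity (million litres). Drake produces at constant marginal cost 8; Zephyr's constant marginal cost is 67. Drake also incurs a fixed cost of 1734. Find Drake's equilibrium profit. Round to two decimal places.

Drake's profit: π_D = (188 - 1.5Q)q_D - (8q_D). Setting ∂π_D/∂q_D = 0: 180 - 3q_D - (3/2)(q_Z) = 0.
Zephyr's first-order condition: 121 - 3q_Z - (3/2)(q_D) = 0.
Best responses: q_D = (180 - (3/2)q_Z)/3, q_Z = (121 - (3/2)q_D)/3.
Solving the pair: q_D = 478/9, q_Z = 124/9.
Price P = 188 - (3/2)·(602/9) = 263/3.
Drake's profit: (263/3 - 8)·(478/9) - 1734 = 2497.1852.

2497.19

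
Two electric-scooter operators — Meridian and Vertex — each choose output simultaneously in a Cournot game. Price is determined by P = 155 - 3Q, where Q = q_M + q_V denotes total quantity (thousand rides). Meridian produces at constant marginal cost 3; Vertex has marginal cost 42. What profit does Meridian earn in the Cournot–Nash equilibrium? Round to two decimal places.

1351.15

Meridian's profit: π_M = (155 - 3Q)q_M - (3q_M). Setting ∂π_M/∂q_M = 0: 152 - 6q_M - 3(q_V) = 0.
Vertex's profit: π_V = (155 - 3Q)q_V - (42q_V). Setting ∂π_V/∂q_V = 0: 113 - 6q_V - 3(q_M) = 0.
Best responses: q_M = (152 - 3q_V)/6, q_V = (113 - 3q_M)/6.
Solving the pair: q_M = 191/9, q_V = 74/9.
Price P = 155 - 3·(265/9) = 200/3.
Meridian's profit: (200/3 - 3)·(191/9) = 1351.1481.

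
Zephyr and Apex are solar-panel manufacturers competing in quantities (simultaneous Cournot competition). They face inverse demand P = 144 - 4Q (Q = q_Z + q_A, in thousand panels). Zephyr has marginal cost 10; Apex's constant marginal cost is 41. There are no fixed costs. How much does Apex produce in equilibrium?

Zephyr's profit: π_Z = (144 - 4Q)q_Z - (10q_Z). Setting ∂π_Z/∂q_Z = 0: 134 - 8q_Z - 4(q_A) = 0.
Apex's first-order condition: 103 - 8q_A - 4(q_Z) = 0.
So q_Z = (134 - 4q_A)/8 and q_A = (103 - 4q_Z)/8.
Solving the pair: q_Z = 55/4, q_A = 6.

6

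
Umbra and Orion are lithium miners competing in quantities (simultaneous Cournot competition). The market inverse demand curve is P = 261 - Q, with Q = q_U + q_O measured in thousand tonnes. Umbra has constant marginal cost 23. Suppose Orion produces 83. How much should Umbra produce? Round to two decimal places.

With the rival's output fixed at 83, Umbra's profit is π_U = (261 - 83 - q_U)q_U - (23q_U) = (178 - q_U)q_U - (23q_U).
∂π_U/∂q_U = 155 - 2q_U = 0, so q_U = 155/2.

77.50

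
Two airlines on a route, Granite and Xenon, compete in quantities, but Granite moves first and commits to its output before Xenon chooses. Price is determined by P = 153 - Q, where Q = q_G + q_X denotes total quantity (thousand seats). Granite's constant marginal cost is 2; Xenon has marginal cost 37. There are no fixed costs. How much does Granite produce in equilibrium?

Solve by backward induction. Given q_G, the follower Xenon maximises π_X = (153 - q_G - q_X)q_X - 37q_X.
Setting the follower's marginal profit to zero, 116 - q_G - 2q_X = 0, i.e. q_X = (116 - q_G)/2.
Granite substitutes q_X(q_G) into its own profit: π_G = q_G(153 - q_G - (116 - q_G)/2) - 2q_G = (95 - (1/2)q_G)q_G - 2q_G.
Leader FOC: 93 - q_G = 0, so q_G = 93.
Then q_X = (116 - 93)/2 = 23/2.

93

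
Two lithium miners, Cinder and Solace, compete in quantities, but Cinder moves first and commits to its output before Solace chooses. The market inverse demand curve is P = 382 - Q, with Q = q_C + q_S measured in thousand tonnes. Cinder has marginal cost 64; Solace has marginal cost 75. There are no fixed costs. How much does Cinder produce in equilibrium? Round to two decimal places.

164.50

Solve by backward induction. Given q_C, the follower Solace maximises π_S = (382 - q_C - q_S)q_S - 75q_S.
Setting the follower's marginal profit to zero, 307 - q_C - 2q_S = 0, i.e. q_S = (307 - q_C)/2.
The leader anticipates this reaction. Substituting into P = 382 - Q gives P = 457/2 - (1/2)q_C, so π_C = (457/2 - (1/2)q_C)q_C - 64q_C.
Maximising: ∂π_C/∂q_C = 329/2 - q_C = 0, giving q_C = 329/2.
Then q_S = (307 - 329/2)/2 = 285/4.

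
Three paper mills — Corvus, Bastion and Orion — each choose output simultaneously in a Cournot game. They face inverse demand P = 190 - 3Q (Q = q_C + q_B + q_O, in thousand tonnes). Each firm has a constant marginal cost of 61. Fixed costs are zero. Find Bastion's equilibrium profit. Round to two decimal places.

346.69

A representative firm's profit is π_i = q_i(190 - 3Q) - 61q_i.
Setting ∂π_i/∂q_i = 0 with rivals' quantities fixed: 129 - 6q_i - 3·Σ_{j≠i} q_j = 0.
With identical firms every q_j equals q_i, so Σ_{j≠i} q_j = 2q_i and 129 = 12q_i, giving q_i = 43/4.
Price P = 190 - 3·(129/4) = 373/4.
Bastion's profit: (373/4 - 61)·(43/4) = 346.6875.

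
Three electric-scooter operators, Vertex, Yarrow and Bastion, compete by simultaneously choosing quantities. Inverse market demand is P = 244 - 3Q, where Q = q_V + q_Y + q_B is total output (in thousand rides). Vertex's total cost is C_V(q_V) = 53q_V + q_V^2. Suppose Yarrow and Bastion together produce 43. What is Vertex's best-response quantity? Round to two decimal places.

With rivals' combined output fixed at 43, Vertex's profit is π_V = (244 - 3·43 - 3q_V)q_V - (53q_V + q_V²) = (115 - 3q_V)q_V - (53q_V + q_V²).
∂π_V/∂q_V = 62 - 8q_V = 0, so q_V = 31/4.

7.75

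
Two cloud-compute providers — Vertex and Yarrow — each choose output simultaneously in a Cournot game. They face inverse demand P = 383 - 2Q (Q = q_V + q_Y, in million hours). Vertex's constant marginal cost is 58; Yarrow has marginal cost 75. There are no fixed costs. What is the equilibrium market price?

172

Vertex's profit: π_V = (383 - 2Q)q_V - (58q_V). Setting ∂π_V/∂q_V = 0: 325 - 4q_V - 2(q_Y) = 0.
Yarrow's profit: π_Y = (383 - 2Q)q_Y - (75q_Y). Setting ∂π_Y/∂q_Y = 0: 308 - 4q_Y - 2(q_V) = 0.
Best responses: q_V = (325 - 2q_Y)/4, q_Y = (308 - 2q_V)/4.
Substituting one into the other gives q_V = 57 and q_Y = 97/2.
Total output Q = 211/2, so price P = 383 - 2·(211/2) = 172.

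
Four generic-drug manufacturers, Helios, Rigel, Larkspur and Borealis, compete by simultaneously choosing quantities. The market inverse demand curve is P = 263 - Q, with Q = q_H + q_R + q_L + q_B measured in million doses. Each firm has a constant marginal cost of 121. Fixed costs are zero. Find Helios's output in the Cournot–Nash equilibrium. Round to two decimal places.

28.40

Each firm earns π_i = (263 - Q)q_i - 121q_i.
First-order condition (treating rivals' output as given): 142 - 2q_i - Σ_{j≠i} q_j = 0.
By symmetry each firm produces the same amount; substituting Σ_{j≠i} q_j = 3q_i yields q_i = 142/5.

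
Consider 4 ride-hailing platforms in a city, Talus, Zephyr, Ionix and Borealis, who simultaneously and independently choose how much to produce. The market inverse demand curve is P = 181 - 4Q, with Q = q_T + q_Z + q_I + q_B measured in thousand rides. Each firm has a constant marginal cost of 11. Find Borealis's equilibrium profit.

289

Each firm earns π_i = (181 - 4Q)q_i - 11q_i.
Setting ∂π_i/∂q_i = 0 with rivals' quantities fixed: 170 - 8q_i - 4·Σ_{j≠i} q_j = 0.
By symmetry each firm produces the same amount; substituting Σ_{j≠i} q_j = 3q_i yields q_i = 170/20 = 17/2.
Price P = 181 - 4·34 = 45.
Borealis's profit: (45 - 11)·(17/2) = 289.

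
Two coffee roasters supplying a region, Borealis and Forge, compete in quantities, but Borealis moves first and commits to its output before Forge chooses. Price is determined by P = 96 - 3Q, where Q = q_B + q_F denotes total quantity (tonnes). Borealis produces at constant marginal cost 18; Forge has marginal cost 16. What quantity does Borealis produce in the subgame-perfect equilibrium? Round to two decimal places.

12.67

The follower Forge best-responds to any q_B: π_F = (96 - 3Q)q_F - 16q_F.
∂π_F/∂q_F = 80 - 3q_B - 6q_F = 0 gives the reaction function q_F = (80 - 3q_B)/6.
Borealis substitutes q_F(q_B) into its own profit: π_B = q_B(96 - 3q_B - (80 - 3q_B)/2) - 18q_B = (56 - (3/2)q_B)q_B - 18q_B.
Leader FOC: 38 - 3q_B = 0, so q_B = 38/3.
Then q_F = (80 - 3·(38/3))/6 = 7.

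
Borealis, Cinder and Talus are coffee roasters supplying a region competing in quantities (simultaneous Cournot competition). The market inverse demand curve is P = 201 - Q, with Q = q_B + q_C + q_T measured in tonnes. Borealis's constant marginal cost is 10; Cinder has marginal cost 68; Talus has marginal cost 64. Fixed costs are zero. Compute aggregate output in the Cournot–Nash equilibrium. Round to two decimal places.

Borealis's profit: π_B = (201 - Q)q_B - (10q_B). Setting ∂π_B/∂q_B = 0: 191 - 2q_B - (q_C + q_T) = 0.
Cinder's profit: π_C = (201 - Q)q_C - (68q_C). Setting ∂π_C/∂q_C = 0: 133 - 2q_C - (q_B + q_T) = 0.
Talus's profit: π_T = (201 - Q)q_T - (64q_T). Setting ∂π_T/∂q_T = 0: 137 - 2q_T - (q_B + q_C) = 0.
Summing all 3 equations gives 461 − 4Q = 0, hence Q = 461/4.
Back-substituting: q_B = (191 − 461/4) = 303/4, q_C = (133 − 461/4) = 71/4, q_T = (137 − 461/4) = 87/4.
Total output Q = 303/4 + 71/4 + 87/4 = 461/4.

115.25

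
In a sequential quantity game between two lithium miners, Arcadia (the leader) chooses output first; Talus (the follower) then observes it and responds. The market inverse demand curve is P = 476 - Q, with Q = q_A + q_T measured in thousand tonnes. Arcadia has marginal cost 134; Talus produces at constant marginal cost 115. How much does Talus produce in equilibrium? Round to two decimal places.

99.75

Solve by backward induction. Given q_A, the follower Talus maximises π_T = (476 - q_A - q_T)q_T - 115q_T.
∂π_T/∂q_T = 361 - q_A - 2q_T = 0 gives the reaction function q_T = (361 - q_A)/2.
The leader anticipates this reaction. Substituting into P = 476 - Q gives P = 591/2 - (1/2)q_A, so π_A = (591/2 - (1/2)q_A)q_A - 134q_A.
Maximising: ∂π_A/∂q_A = 323/2 - q_A = 0, giving q_A = 323/2.
Then q_T = (361 - 323/2)/2 = 399/4.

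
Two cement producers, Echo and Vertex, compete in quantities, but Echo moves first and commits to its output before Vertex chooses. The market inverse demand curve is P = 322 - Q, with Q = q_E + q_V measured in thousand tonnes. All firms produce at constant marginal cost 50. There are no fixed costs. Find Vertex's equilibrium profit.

Solve by backward induction. Given q_E, the follower Vertex maximises π_V = (322 - q_E - q_V)q_V - 50q_V.
Setting the follower's marginal profit to zero, 272 - q_E - 2q_V = 0, i.e. q_V = (272 - q_E)/2.
Echo substitutes q_V(q_E) into its own profit: π_E = q_E(322 - q_E - (272 - q_E)/2) - 50q_E = (186 - (1/2)q_E)q_E - 50q_E.
Maximising: ∂π_E/∂q_E = 136 - q_E = 0, giving q_E = 136.
Then q_V = (272 - 136)/2 = 68.
Price P = 322 - 204 = 118.
Vertex's profit: (118 - 50)·68 = 4624.

4624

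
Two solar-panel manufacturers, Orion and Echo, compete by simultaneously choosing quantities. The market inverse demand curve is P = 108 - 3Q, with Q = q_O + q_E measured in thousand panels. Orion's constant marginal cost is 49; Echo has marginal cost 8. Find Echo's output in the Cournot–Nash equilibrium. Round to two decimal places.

Orion's profit: π_O = (108 - 3Q)q_O - (49q_O). Setting ∂π_O/∂q_O = 0: 59 - 6q_O - 3(q_E) = 0.
Echo's first-order condition: 100 - 6q_E - 3(q_O) = 0.
So q_O = (59 - 3q_E)/6 and q_E = (100 - 3q_O)/6.
Solving the pair: q_O = 2, q_E = 47/3.

15.67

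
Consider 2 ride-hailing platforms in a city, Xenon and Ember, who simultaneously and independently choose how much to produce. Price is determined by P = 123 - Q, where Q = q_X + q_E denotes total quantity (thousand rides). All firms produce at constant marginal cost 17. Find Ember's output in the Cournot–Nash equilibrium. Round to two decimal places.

A representative firm's profit is π_i = q_i(123 - Q) - 17q_i.
Setting ∂π_i/∂q_i = 0 with rivals' quantities fixed: 106 - 2q_i - q_j = 0.
By symmetry each firm produces the same amount; substituting q_j = q_i yields q_i = 106/3.

35.33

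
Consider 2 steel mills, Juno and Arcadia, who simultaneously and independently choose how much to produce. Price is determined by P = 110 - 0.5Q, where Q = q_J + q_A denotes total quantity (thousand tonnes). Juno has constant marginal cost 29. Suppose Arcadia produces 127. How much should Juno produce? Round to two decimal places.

With the rival's output fixed at 127, Juno's profit is π_J = (110 - (1/2)·127 - (1/2)q_J)q_J - (29q_J) = (93/2 - (1/2)q_J)q_J - (29q_J).
∂π_J/∂q_J = 35/2 - q_J = 0, so q_J = 35/2.

17.50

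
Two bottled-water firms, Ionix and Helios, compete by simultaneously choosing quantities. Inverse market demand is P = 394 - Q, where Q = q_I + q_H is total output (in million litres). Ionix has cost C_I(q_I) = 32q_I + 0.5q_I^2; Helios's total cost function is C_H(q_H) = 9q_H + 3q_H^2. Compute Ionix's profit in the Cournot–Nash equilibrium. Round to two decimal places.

Ionix's profit: π_I = (394 - Q)q_I - (32q_I + (1/2)q_I²). Setting ∂π_I/∂q_I = 0: 362 - 3q_I - (q_H) = 0.
Helios's profit: π_H = (394 - Q)q_H - (9q_H + 3q_H²). Setting ∂π_H/∂q_H = 0: 385 - 8q_H - (q_I) = 0.
Rearranging gives the reaction functions q_I = (362 - q_H)/3 and q_H = (385 - q_I)/8.
Solving the pair: q_I = 109.1739, q_H = 793/23.
Price P = 394 - 143.6522 = 250.3478.
Ionix's profit: 250.3478·109.1739 - 32·109.1739 - (1/2)·109.1739² = 17878.4149.

17878.41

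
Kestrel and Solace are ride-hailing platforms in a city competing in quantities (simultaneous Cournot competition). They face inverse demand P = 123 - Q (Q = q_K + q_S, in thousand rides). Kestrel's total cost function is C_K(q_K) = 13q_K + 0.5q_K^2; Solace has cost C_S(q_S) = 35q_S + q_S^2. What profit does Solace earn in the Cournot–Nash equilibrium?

Kestrel's profit: π_K = (123 - Q)q_K - (13q_K + (1/2)q_K²). Setting ∂π_K/∂q_K = 0: 110 - 3q_K - (q_S) = 0.
Solace's profit: π_S = (123 - Q)q_S - (35q_S + q_S²). Setting ∂π_S/∂q_S = 0: 88 - 4q_S - (q_K) = 0.
So q_K = (110 - q_S)/3 and q_S = (88 - q_K)/4.
Solving the pair: q_K = 32, q_S = 14.
Price P = 123 - 46 = 77.
Solace's profit: 77·14 - 35·14 - 14² = 392.

392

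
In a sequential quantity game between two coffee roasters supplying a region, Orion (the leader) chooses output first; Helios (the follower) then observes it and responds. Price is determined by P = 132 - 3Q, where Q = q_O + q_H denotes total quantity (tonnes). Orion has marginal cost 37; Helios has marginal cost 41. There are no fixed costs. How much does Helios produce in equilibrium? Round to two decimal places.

The follower Helios best-responds to any q_O: π_H = (132 - 3Q)q_H - 41q_H.
Setting the follower's marginal profit to zero, 91 - 3q_O - 6q_H = 0, i.e. q_H = (91 - 3q_O)/6.
The leader anticipates this reaction. Substituting into P = 132 - 3Q gives P = 173/2 - (3/2)q_O, so π_O = (173/2 - (3/2)q_O)q_O - 37q_O.
Leader FOC: 99/2 - 3q_O = 0, so q_O = 33/2.
Then q_H = (91 - 3·(33/2))/6 = 83/12.

6.92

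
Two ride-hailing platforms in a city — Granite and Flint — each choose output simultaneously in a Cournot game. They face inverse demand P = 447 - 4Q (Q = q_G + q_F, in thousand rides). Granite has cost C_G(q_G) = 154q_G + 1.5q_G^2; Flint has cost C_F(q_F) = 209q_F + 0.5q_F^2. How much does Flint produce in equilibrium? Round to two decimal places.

Granite's profit: π_G = (447 - 4Q)q_G - (154q_G + (3/2)q_G²). Setting ∂π_G/∂q_G = 0: 293 - 11q_G - 4(q_F) = 0.
Flint's profit: π_F = (447 - 4Q)q_F - (209q_F + (1/2)q_F²). Setting ∂π_F/∂q_F = 0: 238 - 9q_F - 4(q_G) = 0.
Best responses: q_G = (293 - 4q_F)/11, q_F = (238 - 4q_G)/9.
Substituting one into the other gives q_G = 1685/83 and q_F = 1446/83.

17.42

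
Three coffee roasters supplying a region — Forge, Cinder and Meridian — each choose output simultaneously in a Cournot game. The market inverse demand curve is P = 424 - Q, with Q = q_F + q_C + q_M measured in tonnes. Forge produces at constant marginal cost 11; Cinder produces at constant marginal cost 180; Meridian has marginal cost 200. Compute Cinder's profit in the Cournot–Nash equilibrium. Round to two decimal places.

Forge's profit: π_F = (424 - Q)q_F - (11q_F). Setting ∂π_F/∂q_F = 0: 413 - 2q_F - (q_C + q_M) = 0.
Cinder's first-order condition: 244 - 2q_C - (q_F + q_M) = 0.
Meridian's first-order condition: 224 - 2q_M - (q_F + q_C) = 0.
Adding the 3 first-order conditions: 881 − 4Q = 0, so Q = 881/4.
Back-substituting: q_F = (413 − 881/4) = 771/4, q_C = (244 − 881/4) = 95/4, q_M = (224 − 881/4) = 15/4.
Price P = 424 - 881/4 = 815/4.
Cinder's profit: (815/4 - 180)·(95/4) = 564.0625.

564.06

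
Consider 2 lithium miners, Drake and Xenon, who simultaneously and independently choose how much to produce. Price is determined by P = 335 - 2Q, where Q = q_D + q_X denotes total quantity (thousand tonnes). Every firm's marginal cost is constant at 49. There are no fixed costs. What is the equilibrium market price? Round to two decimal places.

144.33

A representative firm's profit is π_i = q_i(335 - 2Q) - 49q_i.
First-order condition (treating rivals' output as given): 286 - 4q_i - 2q_j = 0.
With identical firms every q_j equals q_i, so q_j = q_i and 286 = 6q_i, giving q_i = 143/3.
Total output Q = 286/3, so price P = 335 - 2·(286/3) = 433/3.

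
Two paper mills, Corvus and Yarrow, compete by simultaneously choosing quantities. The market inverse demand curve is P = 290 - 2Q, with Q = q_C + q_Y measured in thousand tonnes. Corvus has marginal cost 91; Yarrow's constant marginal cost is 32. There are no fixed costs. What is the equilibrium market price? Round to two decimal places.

Corvus's profit: π_C = (290 - 2Q)q_C - (91q_C). Setting ∂π_C/∂q_C = 0: 199 - 4q_C - 2(q_Y) = 0.
Yarrow's first-order condition: 258 - 4q_Y - 2(q_C) = 0.
Rearranging gives the reaction functions q_C = (199 - 2q_Y)/4 and q_Y = (258 - 2q_C)/4.
Substituting one into the other gives q_C = 70/3 and q_Y = 317/6.
Total output Q = 457/6, so price P = 290 - 2·(457/6) = 413/3.

137.67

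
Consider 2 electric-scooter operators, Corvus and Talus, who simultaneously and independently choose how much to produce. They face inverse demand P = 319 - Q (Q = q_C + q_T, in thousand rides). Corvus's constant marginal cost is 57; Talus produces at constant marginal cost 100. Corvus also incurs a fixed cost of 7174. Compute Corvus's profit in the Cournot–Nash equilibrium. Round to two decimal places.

3162.11

Corvus's profit: π_C = (319 - Q)q_C - (57q_C). Setting ∂π_C/∂q_C = 0: 262 - 2q_C - (q_T) = 0.
Talus's profit: π_T = (319 - Q)q_T - (100q_T). Setting ∂π_T/∂q_T = 0: 219 - 2q_T - (q_C) = 0.
So q_C = (262 - q_T)/2 and q_T = (219 - q_C)/2.
Substituting one into the other gives q_C = 305/3 and q_T = 176/3.
Price P = 319 - 481/3 = 476/3.
Corvus's profit: (476/3 - 57)·(305/3) - 7174 = 3162.1111.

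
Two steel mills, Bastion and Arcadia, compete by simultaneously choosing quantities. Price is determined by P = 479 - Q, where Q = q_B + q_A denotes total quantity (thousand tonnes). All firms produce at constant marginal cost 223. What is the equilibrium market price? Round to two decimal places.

308.33

A representative firm's profit is π_i = q_i(479 - Q) - 223q_i.
First-order condition (treating rivals' output as given): 256 - 2q_i - q_j = 0.
By symmetry each firm produces the same amount; substituting q_j = q_i yields q_i = 256/3.
Total output Q = 512/3, so price P = 479 - 512/3 = 925/3.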